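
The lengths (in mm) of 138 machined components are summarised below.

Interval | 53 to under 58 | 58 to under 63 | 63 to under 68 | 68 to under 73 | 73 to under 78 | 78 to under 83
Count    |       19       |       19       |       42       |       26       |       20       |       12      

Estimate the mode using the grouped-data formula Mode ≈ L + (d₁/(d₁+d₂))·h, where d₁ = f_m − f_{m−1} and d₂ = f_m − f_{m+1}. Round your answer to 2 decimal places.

Modal class: 63 to under 68 (highest frequency 42).
d₁ = 42 − 19 = 23, d₂ = 42 − 26 = 16
Mode ≈ 63 + (23/(23+16)) × 5 = 63 + 2.9487 = 65.9487

65.95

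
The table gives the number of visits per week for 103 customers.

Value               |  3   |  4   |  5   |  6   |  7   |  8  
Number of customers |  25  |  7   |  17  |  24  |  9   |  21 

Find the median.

Cumulative frequencies: 25, 32, 49, 73, 82, 103
n = 103, so the median is the value in position (n+1)/2 = 52.
Position 52 falls at value 6.

6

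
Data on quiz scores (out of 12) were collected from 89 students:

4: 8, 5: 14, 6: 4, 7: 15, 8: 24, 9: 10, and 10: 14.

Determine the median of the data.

Cumulative frequencies: 8, 22, 26, 41, 65, 75, 89
n = 89, so the median is the value in position (n+1)/2 = 45.
Position 45 falls at value 8.

8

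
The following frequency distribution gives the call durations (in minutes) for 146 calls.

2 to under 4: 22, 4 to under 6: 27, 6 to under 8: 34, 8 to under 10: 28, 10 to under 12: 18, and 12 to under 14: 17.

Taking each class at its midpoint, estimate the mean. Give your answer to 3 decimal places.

7.603

Midpoints: 3, 5, 7, 9, 11, 13
Σfm = 22×3 + 27×5 + 34×7 + 28×9 + 18×11 + 17×13 = 1110
n = Σf = 146
Mean = 1110 / 146 = 7.6027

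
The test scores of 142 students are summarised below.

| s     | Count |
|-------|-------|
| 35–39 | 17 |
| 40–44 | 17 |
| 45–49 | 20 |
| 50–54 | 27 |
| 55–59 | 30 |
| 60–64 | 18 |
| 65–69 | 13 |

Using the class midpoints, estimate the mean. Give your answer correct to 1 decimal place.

Midpoints: 37, 42, 47, 52, 57, 62, 67
Σfm = 17×37 + 17×42 + 20×47 + 27×52 + 30×57 + 18×62 + 13×67 = 7384
n = Σf = 142
Mean = 7384 / 142 = 52.0000

52.0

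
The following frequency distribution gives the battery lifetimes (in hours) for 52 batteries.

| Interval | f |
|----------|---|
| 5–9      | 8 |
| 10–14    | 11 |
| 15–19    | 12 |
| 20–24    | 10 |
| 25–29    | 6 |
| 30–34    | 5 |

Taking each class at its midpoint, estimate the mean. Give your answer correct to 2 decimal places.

Midpoints: 7, 12, 17, 22, 27, 32
Σfm = 8×7 + 11×12 + 12×17 + 10×22 + 6×27 + 5×32 = 934
n = Σf = 52
Mean = 934 / 52 = 17.9615

17.96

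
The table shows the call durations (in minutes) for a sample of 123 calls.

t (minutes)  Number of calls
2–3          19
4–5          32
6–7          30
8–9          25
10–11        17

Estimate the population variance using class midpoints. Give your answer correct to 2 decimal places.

Midpoints: 2.5, 4.5, 6.5, 8.5, 10.5
n = 123, Σfm = 777.5, mean = 6.3211
Σfm² = 5714.75
Σf(m − x̄)² = Σfm² − (Σfm)²/n = 5714.75 − 777.5²/123 = 800.0650
Population variance = 800.0650 / 123 = 6.5046

6.50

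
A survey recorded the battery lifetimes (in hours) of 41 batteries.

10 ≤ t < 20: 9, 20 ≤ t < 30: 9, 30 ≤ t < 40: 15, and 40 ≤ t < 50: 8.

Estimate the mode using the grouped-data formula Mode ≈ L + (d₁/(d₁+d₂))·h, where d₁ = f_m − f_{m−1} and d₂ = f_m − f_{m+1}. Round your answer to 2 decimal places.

34.62

Modal class: 30 ≤ t < 40 (highest frequency 15).
d₁ = 15 − 9 = 6, d₂ = 15 − 8 = 7
Mode ≈ 30 + (6/(6+7)) × 10 = 30 + 4.6154 = 34.6154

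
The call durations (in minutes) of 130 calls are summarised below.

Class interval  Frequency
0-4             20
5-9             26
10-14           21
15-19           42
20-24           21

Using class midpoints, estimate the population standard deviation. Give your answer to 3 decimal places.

6.644

Midpoints: 2, 7, 12, 17, 22
n = 130, Σfm = 1650, mean = 12.6923
Σfm² = 26680
Σf(m − x̄)² = Σfm² − (Σfm)²/n = 26680 − 1650²/130 = 5737.6923
Population variance = 5737.6923 / 130 = 44.1361
Standard deviation = √44.1361 = 6.6435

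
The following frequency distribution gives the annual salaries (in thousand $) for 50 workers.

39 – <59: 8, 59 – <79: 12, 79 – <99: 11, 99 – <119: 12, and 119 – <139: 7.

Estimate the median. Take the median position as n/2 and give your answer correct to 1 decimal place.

Cumulative frequencies: 8, 20, 31, 43, 50
n = 50; position = n/2 = 25.
This falls in the class 79 – <99: L = 79, F = 20, f = 11, h = 20.
Median ≈ 79 + ((25 − 20) / 11) × 20 = 88.0909

88.1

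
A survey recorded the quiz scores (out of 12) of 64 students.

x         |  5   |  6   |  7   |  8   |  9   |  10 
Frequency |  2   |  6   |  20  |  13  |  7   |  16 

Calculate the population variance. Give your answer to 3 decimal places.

2.078

Values: 5, 6, 7, 8, 9, 10
n = 64, Σfx = 513, mean = 8.0156
Σfx² = 4245
Σf(x − x̄)² = Σfx² − (Σfx)²/n = 4245 − 513²/64 = 132.9844
Population variance = 132.9844 / 64 = 2.0779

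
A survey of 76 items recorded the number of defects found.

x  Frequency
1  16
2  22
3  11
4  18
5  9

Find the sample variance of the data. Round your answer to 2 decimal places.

Values: 1, 2, 3, 4, 5
n = 76, Σfx = 210, mean = 2.7632
Σfx² = 716
Σf(x − x̄)² = Σfx² − (Σfx)²/n = 716 − 210²/76 = 135.7368
Sample variance = 135.7368 / 75 = 1.8098

1.81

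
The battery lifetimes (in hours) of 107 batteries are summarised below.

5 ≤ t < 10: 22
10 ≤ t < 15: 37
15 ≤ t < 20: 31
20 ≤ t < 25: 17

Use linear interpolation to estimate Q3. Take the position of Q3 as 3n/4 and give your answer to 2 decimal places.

18.43

Cumulative frequencies: 22, 59, 90, 107
n = 107; position = 3n/4 = 80.25.
This falls in the class 15 ≤ t < 20: L = 15, F = 59, f = 31, h = 5.
Upper quartile ≈ 15 + ((80.25 − 59) / 31) × 5 = 18.4274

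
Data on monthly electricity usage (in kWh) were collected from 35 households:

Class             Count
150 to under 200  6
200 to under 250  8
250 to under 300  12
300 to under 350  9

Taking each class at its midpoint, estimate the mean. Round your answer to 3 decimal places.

259.286

Midpoints: 175, 225, 275, 325
Σfm = 6×175 + 8×225 + 12×275 + 9×325 = 9075
n = Σf = 35
Mean = 9075 / 35 = 259.2857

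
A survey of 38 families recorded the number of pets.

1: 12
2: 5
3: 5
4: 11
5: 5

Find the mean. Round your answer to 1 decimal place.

2.8

Values: 1, 2, 3, 4, 5
Σfx = 12×1 + 5×2 + 5×3 + 11×4 + 5×5 = 106
n = Σf = 38
Mean = 106 / 38 = 2.7895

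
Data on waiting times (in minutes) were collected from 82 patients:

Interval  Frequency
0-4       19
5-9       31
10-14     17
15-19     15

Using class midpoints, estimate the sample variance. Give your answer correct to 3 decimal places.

Midpoints: 2, 7, 12, 17
n = 82, Σfm = 714, mean = 8.7073
Σfm² = 8378
Σf(m − x̄)² = Σfm² − (Σfm)²/n = 8378 − 714²/82 = 2160.9756
Sample variance = 2160.9756 / 81 = 26.6787

26.679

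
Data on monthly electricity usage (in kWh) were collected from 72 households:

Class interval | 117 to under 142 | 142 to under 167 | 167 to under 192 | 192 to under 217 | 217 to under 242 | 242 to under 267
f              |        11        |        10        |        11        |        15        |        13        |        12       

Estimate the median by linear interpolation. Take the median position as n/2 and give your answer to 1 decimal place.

Cumulative frequencies: 11, 21, 32, 47, 60, 72
n = 72; position = n/2 = 36.
This falls in the class 192 to under 217: L = 192, F = 32, f = 15, h = 25.
Median ≈ 192 + ((36 − 32) / 15) × 25 = 198.6667

198.7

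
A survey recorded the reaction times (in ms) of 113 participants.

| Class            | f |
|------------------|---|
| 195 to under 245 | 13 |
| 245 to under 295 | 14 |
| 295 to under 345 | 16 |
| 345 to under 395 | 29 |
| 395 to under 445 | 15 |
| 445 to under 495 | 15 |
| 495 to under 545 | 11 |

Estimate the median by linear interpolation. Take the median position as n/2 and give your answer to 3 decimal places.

368.276

Cumulative frequencies: 13, 27, 43, 72, 87, 102, 113
n = 113; position = n/2 = 56.5.
This falls in the class 345 to under 395: L = 345, F = 43, f = 29, h = 50.
Median ≈ 345 + ((56.5 − 43) / 29) × 50 = 368.2759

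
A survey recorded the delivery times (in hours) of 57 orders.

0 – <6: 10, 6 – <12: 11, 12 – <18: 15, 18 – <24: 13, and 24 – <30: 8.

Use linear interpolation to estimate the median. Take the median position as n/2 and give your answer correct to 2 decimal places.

15.00

Cumulative frequencies: 10, 21, 36, 49, 57
n = 57; position = n/2 = 28.5.
This falls in the class 12 – <18: L = 12, F = 21, f = 15, h = 6.
Median ≈ 12 + ((28.5 − 21) / 15) × 6 = 15.0000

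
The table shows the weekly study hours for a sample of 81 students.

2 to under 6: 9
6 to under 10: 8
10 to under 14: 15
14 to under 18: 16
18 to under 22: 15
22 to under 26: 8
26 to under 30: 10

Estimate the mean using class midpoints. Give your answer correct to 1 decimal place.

16.1

Midpoints: 4, 8, 12, 16, 20, 24, 28
Σfm = 9×4 + 8×8 + 15×12 + 16×16 + 15×20 + 8×24 + 10×28 = 1308
n = Σf = 81
Mean = 1308 / 81 = 16.1481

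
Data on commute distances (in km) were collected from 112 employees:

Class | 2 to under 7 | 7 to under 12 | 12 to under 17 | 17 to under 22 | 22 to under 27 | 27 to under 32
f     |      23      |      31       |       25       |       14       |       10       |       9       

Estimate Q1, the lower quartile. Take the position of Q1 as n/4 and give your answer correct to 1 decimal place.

7.8

Cumulative frequencies: 23, 54, 79, 93, 103, 112
n = 112; position = n/4 = 28.
This falls in the class 7 to under 12: L = 7, F = 23, f = 31, h = 5.
Lower quartile ≈ 7 + ((28 − 23) / 31) × 5 = 7.8065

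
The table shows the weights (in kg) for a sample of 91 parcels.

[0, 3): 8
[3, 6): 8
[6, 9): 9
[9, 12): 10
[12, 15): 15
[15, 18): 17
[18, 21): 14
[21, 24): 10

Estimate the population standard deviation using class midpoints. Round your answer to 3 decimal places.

Midpoints: 1.5, 4.5, 7.5, 10.5, 13.5, 16.5, 19.5, 22.5
n = 91, Σfm = 1201.5, mean = 13.2033
Σfm² = 19536.75
Σf(m − x̄)² = Σfm² − (Σfm)²/n = 19536.75 − 1201.5²/91 = 3672.9890
Population variance = 3672.9890 / 91 = 40.3625
Standard deviation = √40.3625 = 6.3532

6.353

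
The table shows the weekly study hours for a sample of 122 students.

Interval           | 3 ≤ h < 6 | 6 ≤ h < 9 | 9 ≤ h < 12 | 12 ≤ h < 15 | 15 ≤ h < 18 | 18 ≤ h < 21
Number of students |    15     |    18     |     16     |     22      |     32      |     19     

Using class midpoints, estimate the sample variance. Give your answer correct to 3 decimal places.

24.175

Midpoints: 4.5, 7.5, 10.5, 13.5, 16.5, 19.5
n = 122, Σfm = 1566, mean = 12.8361
Σfm² = 23026.5
Σf(m − x̄)² = Σfm² − (Σfm)²/n = 23026.5 − 1566²/122 = 2925.2213
Sample variance = 2925.2213 / 121 = 24.1754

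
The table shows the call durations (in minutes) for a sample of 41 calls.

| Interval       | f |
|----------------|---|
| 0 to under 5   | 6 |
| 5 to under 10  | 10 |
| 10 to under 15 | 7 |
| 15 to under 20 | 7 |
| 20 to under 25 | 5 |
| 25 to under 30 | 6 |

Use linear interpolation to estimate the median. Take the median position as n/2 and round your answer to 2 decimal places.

Cumulative frequencies: 6, 16, 23, 30, 35, 41
n = 41; position = n/2 = 20.5.
This falls in the class 10 to under 15: L = 10, F = 16, f = 7, h = 5.
Median ≈ 10 + ((20.5 − 16) / 7) × 5 = 13.2143

13.21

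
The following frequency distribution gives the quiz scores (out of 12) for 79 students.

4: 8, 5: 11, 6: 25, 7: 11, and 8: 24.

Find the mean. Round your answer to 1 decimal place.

6.4

Values: 4, 5, 6, 7, 8
Σfx = 8×4 + 11×5 + 25×6 + 11×7 + 24×8 = 506
n = Σf = 79
Mean = 506 / 79 = 6.4051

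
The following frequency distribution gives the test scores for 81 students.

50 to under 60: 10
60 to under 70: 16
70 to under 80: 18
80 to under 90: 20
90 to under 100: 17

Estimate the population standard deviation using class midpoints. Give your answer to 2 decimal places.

Midpoints: 55, 65, 75, 85, 95
n = 81, Σfm = 6255, mean = 77.2222
Σfm² = 497025
Σf(m − x̄)² = Σfm² − (Σfm)²/n = 497025 − 6255²/81 = 14000.0000
Population variance = 14000.0000 / 81 = 172.8395
Standard deviation = √172.8395 = 13.1468

13.15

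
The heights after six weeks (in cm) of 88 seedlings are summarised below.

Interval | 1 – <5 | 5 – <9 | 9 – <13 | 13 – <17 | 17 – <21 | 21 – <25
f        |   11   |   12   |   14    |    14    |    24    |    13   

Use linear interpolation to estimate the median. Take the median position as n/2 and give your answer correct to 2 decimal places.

Cumulative frequencies: 11, 23, 37, 51, 75, 88
n = 88; position = n/2 = 44.
This falls in the class 13 – <17: L = 13, F = 37, f = 14, h = 4.
Median ≈ 13 + ((44 − 37) / 14) × 4 = 15.0000

15.00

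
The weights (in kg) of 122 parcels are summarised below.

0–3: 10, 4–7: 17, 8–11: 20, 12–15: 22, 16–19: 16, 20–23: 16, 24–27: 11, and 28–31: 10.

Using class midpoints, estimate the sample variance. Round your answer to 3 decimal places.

Midpoints: 1.5, 5.5, 9.5, 13.5, 17.5, 21.5, 25.5, 29.5
n = 122, Σfm = 1795, mean = 14.7131
Σfm² = 34502.5
Σf(m − x̄)² = Σfm² − (Σfm)²/n = 34502.5 − 1795²/122 = 8092.4590
Sample variance = 8092.4590 / 121 = 66.8798

66.880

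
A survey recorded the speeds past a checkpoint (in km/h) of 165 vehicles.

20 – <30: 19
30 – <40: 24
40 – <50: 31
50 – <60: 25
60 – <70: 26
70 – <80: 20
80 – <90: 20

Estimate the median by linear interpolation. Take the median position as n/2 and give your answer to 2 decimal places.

Cumulative frequencies: 19, 43, 74, 99, 125, 145, 165
n = 165; position = n/2 = 82.5.
This falls in the class 50 – <60: L = 50, F = 74, f = 25, h = 10.
Median ≈ 50 + ((82.5 − 74) / 25) × 10 = 53.4000

53.40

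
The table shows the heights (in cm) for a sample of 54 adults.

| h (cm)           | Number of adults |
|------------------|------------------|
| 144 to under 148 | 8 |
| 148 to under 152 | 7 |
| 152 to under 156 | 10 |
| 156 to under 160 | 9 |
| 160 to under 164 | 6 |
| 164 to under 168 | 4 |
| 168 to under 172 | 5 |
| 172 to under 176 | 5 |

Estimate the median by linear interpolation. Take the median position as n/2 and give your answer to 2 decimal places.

Cumulative frequencies: 8, 15, 25, 34, 40, 44, 49, 54
n = 54; position = n/2 = 27.
This falls in the class 156 to under 160: L = 156, F = 25, f = 9, h = 4.
Median ≈ 156 + ((27 − 25) / 9) × 4 = 156.8889

156.89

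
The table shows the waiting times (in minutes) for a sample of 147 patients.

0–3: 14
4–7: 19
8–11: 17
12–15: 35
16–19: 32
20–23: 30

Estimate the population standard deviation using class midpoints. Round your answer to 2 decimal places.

Midpoints: 1.5, 5.5, 9.5, 13.5, 17.5, 21.5
n = 147, Σfm = 1964.5, mean = 13.3639
Σfm² = 32186.75
Σf(m − x̄)² = Σfm² − (Σfm)²/n = 32186.75 − 1964.5²/147 = 5933.2789
Population variance = 5933.2789 / 147 = 40.3624
Standard deviation = √40.3624 = 6.3531

6.35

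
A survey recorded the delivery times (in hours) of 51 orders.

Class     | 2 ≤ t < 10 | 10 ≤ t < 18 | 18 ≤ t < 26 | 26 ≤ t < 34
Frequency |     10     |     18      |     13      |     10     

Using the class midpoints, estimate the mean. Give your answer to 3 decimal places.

17.608

Midpoints: 6, 14, 22, 30
Σfm = 10×6 + 18×14 + 13×22 + 10×30 = 898
n = Σf = 51
Mean = 898 / 51 = 17.6078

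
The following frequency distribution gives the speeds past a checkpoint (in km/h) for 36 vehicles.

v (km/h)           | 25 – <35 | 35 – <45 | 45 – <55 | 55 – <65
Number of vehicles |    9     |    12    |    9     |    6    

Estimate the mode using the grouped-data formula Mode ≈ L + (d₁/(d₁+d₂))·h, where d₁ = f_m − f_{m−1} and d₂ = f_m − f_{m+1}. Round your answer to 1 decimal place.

Modal class: 35 – <45 (highest frequency 12).
d₁ = 12 − 9 = 3, d₂ = 12 − 9 = 3
Mode ≈ 35 + (3/(3+3)) × 10 = 35 + 5.0000 = 40.0000

40.0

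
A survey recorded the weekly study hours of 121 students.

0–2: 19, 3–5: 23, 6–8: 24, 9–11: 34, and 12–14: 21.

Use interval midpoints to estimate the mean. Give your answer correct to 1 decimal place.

7.4

Midpoints: 1, 4, 7, 10, 13
Σfm = 19×1 + 23×4 + 24×7 + 34×10 + 21×13 = 892
n = Σf = 121
Mean = 892 / 121 = 7.3719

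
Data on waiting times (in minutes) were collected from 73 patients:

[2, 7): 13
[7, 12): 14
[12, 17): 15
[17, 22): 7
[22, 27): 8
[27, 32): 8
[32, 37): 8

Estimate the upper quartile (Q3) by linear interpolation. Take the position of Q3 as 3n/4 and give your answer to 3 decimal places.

Cumulative frequencies: 13, 27, 42, 49, 57, 65, 73
n = 73; position = 3n/4 = 54.75.
This falls in the class [22, 27): L = 22, F = 49, f = 8, h = 5.
Upper quartile ≈ 22 + ((54.75 − 49) / 8) × 5 = 25.5938

25.594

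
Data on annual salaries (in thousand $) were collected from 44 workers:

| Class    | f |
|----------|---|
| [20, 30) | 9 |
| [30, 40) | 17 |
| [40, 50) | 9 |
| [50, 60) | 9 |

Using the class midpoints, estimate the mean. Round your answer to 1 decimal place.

Midpoints: 25, 35, 45, 55
Σfm = 9×25 + 17×35 + 9×45 + 9×55 = 1720
n = Σf = 44
Mean = 1720 / 44 = 39.0909

39.1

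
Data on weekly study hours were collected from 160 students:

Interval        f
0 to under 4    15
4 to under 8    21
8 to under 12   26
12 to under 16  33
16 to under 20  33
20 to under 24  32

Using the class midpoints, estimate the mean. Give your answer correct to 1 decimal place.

13.6

Midpoints: 2, 6, 10, 14, 18, 22
Σfm = 15×2 + 21×6 + 26×10 + 33×14 + 33×18 + 32×22 = 2176
n = Σf = 160
Mean = 2176 / 160 = 13.6000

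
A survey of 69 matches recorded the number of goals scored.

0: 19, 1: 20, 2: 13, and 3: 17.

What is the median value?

1

Cumulative frequencies: 19, 39, 52, 69
n = 69, so the median is the value in position (n+1)/2 = 35.
Position 35 falls at value 1.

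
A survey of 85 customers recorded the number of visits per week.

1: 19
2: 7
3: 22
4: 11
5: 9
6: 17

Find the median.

3

Cumulative frequencies: 19, 26, 48, 59, 68, 85
n = 85, so the median is the value in position (n+1)/2 = 43.
Position 43 falls at value 3.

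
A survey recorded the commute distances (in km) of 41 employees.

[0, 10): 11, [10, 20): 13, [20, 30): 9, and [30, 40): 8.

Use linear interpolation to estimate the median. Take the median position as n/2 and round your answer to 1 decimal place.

17.3

Cumulative frequencies: 11, 24, 33, 41
n = 41; position = n/2 = 20.5.
This falls in the class [10, 20): L = 10, F = 11, f = 13, h = 10.
Median ≈ 10 + ((20.5 − 11) / 13) × 10 = 17.3077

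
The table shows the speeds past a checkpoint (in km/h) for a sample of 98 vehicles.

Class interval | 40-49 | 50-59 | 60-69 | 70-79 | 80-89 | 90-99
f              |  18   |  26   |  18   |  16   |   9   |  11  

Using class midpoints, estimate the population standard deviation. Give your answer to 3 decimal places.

15.932

Midpoints: 44.5, 54.5, 64.5, 74.5, 84.5, 94.5
n = 98, Σfm = 6371, mean = 65.0102
Σfm² = 439054.5
Σf(m − x̄)² = Σfm² − (Σfm)²/n = 439054.5 − 6371²/98 = 24874.4898
Population variance = 24874.4898 / 98 = 253.8213
Standard deviation = √253.8213 = 15.9318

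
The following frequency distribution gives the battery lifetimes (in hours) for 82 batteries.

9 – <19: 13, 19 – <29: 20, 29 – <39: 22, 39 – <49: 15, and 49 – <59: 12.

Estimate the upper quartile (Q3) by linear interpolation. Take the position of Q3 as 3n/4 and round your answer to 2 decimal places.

Cumulative frequencies: 13, 33, 55, 70, 82
n = 82; position = 3n/4 = 61.5.
This falls in the class 39 – <49: L = 39, F = 55, f = 15, h = 10.
Upper quartile ≈ 39 + ((61.5 − 55) / 15) × 10 = 43.3333

43.33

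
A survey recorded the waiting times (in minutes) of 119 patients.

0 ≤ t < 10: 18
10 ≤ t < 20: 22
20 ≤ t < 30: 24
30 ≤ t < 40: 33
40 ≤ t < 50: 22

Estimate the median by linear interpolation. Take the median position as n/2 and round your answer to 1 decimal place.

Cumulative frequencies: 18, 40, 64, 97, 119
n = 119; position = n/2 = 59.5.
This falls in the class 20 ≤ t < 30: L = 20, F = 40, f = 24, h = 10.
Median ≈ 20 + ((59.5 − 40) / 24) × 10 = 28.1250

28.1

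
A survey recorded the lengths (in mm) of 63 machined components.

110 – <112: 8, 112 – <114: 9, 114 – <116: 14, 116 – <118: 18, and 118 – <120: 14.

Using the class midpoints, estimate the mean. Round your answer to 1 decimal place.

Midpoints: 111, 113, 115, 117, 119
Σfm = 8×111 + 9×113 + 14×115 + 18×117 + 14×119 = 7287
n = Σf = 63
Mean = 7287 / 63 = 115.6667

115.7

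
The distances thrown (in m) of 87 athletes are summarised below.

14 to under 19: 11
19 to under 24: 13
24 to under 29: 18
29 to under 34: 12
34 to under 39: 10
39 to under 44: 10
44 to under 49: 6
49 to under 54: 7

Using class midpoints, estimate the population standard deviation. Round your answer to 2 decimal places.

Midpoints: 16.5, 21.5, 26.5, 31.5, 36.5, 41.5, 46.5, 51.5
n = 87, Σfm = 2735.5, mean = 31.4425
Σfm² = 95635.75
Σf(m − x̄)² = Σfm² − (Σfm)²/n = 95635.75 − 2735.5²/87 = 9624.7126
Population variance = 9624.7126 / 87 = 110.6289
Standard deviation = √110.6289 = 10.5180

10.52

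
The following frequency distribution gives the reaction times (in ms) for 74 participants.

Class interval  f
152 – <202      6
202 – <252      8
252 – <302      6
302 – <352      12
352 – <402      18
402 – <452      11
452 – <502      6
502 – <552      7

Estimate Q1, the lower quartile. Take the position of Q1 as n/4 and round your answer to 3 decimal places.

289.500

Cumulative frequencies: 6, 14, 20, 32, 50, 61, 67, 74
n = 74; position = n/4 = 18.5.
This falls in the class 252 – <302: L = 252, F = 14, f = 6, h = 50.
Lower quartile ≈ 252 + ((18.5 − 14) / 6) × 50 = 289.5000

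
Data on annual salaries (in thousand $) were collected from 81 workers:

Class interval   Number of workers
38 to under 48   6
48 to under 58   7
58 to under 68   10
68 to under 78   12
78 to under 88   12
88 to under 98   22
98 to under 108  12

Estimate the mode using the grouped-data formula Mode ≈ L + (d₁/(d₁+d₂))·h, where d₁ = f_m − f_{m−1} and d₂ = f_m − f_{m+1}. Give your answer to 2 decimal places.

93.00

Modal class: 88 to under 98 (highest frequency 22).
d₁ = 22 − 12 = 10, d₂ = 22 − 12 = 10
Mode ≈ 88 + (10/(10+10)) × 10 = 88 + 5.0000 = 93.0000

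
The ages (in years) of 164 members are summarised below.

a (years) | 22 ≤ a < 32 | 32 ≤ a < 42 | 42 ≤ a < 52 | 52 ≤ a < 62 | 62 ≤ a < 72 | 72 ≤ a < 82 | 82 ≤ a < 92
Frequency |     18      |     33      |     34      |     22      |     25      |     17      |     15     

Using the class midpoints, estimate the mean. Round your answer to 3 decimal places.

Midpoints: 27, 37, 47, 57, 67, 77, 87
Σfm = 18×27 + 33×37 + 34×47 + 22×57 + 25×67 + 17×77 + 15×87 = 8848
n = Σf = 164
Mean = 8848 / 164 = 53.9512

53.951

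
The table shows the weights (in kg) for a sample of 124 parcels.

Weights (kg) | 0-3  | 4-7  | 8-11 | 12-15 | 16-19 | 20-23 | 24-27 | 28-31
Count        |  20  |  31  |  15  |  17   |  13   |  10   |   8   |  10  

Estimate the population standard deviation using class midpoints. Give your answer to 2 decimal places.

Midpoints: 1.5, 5.5, 9.5, 13.5, 17.5, 21.5, 25.5, 29.5
n = 124, Σfm = 1514, mean = 12.2097
Σfm² = 27943
Σf(m − x̄)² = Σfm² − (Σfm)²/n = 27943 − 1514²/124 = 9457.5484
Population variance = 9457.5484 / 124 = 76.2706
Standard deviation = √76.2706 = 8.7333

8.73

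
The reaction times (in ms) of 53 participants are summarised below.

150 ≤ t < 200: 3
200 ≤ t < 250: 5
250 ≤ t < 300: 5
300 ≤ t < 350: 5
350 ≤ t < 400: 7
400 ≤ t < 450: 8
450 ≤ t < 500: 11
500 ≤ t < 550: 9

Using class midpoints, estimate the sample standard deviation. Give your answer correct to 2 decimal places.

108.92

Midpoints: 175, 225, 275, 325, 375, 425, 475, 525
n = 53, Σfm = 20625, mean = 389.1509
Σfm² = 8643125
Σf(m − x̄)² = Σfm² − (Σfm)²/n = 8643125 − 20625²/53 = 616886.7925
Sample variance = 616886.7925 / 52 = 11863.2075
Standard deviation = √11863.2075 = 108.9184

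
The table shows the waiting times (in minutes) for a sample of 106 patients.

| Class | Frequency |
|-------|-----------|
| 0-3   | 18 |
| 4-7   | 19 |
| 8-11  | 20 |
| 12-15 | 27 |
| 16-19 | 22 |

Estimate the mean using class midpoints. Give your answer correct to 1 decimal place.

10.1

Midpoints: 1.5, 5.5, 9.5, 13.5, 17.5
Σfm = 18×1.5 + 19×5.5 + 20×9.5 + 27×13.5 + 22×17.5 = 1071
n = Σf = 106
Mean = 1071 / 106 = 10.1038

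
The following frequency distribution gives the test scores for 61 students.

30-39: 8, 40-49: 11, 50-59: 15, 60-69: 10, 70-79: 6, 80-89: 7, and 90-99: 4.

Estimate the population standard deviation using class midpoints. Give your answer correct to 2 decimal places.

Midpoints: 34.5, 44.5, 54.5, 64.5, 74.5, 84.5, 94.5
n = 61, Σfm = 3644.5, mean = 59.7459
Σfm² = 236465.25
Σf(m − x̄)² = Σfm² − (Σfm)²/n = 236465.25 − 3644.5²/61 = 18721.3115
Population variance = 18721.3115 / 61 = 306.9067
Standard deviation = √306.9067 = 17.5188

17.52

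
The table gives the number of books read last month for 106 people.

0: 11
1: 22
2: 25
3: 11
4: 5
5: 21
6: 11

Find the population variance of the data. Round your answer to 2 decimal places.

3.73

Values: 0, 1, 2, 3, 4, 5, 6
n = 106, Σfx = 296, mean = 2.7925
Σfx² = 1222
Σf(x − x̄)² = Σfx² − (Σfx)²/n = 1222 − 296²/106 = 395.4340
Population variance = 395.4340 / 106 = 3.7305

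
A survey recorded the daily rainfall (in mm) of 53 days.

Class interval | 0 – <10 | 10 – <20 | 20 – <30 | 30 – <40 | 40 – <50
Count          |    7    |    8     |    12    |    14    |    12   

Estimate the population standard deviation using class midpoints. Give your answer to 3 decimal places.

13.259

Midpoints: 5, 15, 25, 35, 45
n = 53, Σfm = 1485, mean = 28.0189
Σfm² = 50925
Σf(m − x̄)² = Σfm² − (Σfm)²/n = 50925 − 1485²/53 = 9316.9811
Population variance = 9316.9811 / 53 = 175.7921
Standard deviation = √175.7921 = 13.2587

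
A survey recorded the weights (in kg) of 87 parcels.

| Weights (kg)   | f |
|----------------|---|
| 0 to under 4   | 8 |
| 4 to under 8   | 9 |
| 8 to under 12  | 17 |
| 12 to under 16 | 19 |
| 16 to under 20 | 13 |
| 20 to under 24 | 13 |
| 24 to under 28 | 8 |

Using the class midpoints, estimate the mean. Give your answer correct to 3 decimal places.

14.184

Midpoints: 2, 6, 10, 14, 18, 22, 26
Σfm = 8×2 + 9×6 + 17×10 + 19×14 + 13×18 + 13×22 + 8×26 = 1234
n = Σf = 87
Mean = 1234 / 87 = 14.1839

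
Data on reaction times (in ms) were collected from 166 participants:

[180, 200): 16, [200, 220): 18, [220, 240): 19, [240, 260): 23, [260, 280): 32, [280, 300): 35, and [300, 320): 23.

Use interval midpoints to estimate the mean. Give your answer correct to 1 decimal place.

258.2

Midpoints: 190, 210, 230, 250, 270, 290, 310
Σfm = 16×190 + 18×210 + 19×230 + 23×250 + 32×270 + 35×290 + 23×310 = 42860
n = Σf = 166
Mean = 42860 / 166 = 258.1928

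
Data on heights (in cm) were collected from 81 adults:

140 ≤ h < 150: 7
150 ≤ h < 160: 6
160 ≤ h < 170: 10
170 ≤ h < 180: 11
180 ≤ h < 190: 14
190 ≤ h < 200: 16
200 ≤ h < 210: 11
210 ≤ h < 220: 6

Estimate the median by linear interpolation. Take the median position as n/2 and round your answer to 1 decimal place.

Cumulative frequencies: 7, 13, 23, 34, 48, 64, 75, 81
n = 81; position = n/2 = 40.5.
This falls in the class 180 ≤ h < 190: L = 180, F = 34, f = 14, h = 10.
Median ≈ 180 + ((40.5 − 34) / 14) × 10 = 184.6429

184.6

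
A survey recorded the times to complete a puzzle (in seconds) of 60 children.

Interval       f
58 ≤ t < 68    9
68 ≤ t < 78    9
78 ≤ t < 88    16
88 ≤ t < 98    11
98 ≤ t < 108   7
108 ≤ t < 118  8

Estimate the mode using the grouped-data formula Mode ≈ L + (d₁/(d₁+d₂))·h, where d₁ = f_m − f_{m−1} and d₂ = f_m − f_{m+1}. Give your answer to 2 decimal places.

83.83

Modal class: 78 ≤ t < 88 (highest frequency 16).
d₁ = 16 − 9 = 7, d₂ = 16 − 11 = 5
Mode ≈ 78 + (7/(7+5)) × 10 = 78 + 5.8333 = 83.8333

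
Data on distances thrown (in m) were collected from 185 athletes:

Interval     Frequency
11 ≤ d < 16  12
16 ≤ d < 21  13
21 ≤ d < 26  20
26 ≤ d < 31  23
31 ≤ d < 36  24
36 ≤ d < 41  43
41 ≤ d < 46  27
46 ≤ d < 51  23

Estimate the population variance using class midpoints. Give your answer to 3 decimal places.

Midpoints: 13.5, 18.5, 23.5, 28.5, 33.5, 38.5, 43.5, 48.5
n = 185, Σfm = 6277.5, mean = 33.9324
Σfm² = 232226.25
Σf(m − x̄)² = Σfm² − (Σfm)²/n = 232226.25 − 6277.5²/185 = 19215.4054
Population variance = 19215.4054 / 185 = 103.8671

103.867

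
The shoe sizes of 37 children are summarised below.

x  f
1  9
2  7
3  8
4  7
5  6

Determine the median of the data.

3

Cumulative frequencies: 9, 16, 24, 31, 37
n = 37, so the median is the value in position (n+1)/2 = 19.
Position 19 falls at value 3.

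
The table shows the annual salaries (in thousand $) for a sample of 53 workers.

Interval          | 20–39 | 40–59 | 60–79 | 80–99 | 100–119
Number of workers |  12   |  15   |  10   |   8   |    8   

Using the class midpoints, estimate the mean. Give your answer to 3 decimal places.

63.840

Midpoints: 29.5, 49.5, 69.5, 89.5, 109.5
Σfm = 12×29.5 + 15×49.5 + 10×69.5 + 8×89.5 + 8×109.5 = 3383.5
n = Σf = 53
Mean = 3383.5 / 53 = 63.8396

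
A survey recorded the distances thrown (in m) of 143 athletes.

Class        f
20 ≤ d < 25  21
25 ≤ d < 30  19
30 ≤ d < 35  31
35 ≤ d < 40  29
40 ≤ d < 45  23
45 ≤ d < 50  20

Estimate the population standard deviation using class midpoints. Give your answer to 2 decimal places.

Midpoints: 22.5, 27.5, 32.5, 37.5, 42.5, 47.5
n = 143, Σfm = 5017.5, mean = 35.0874
Σfm² = 185193.75
Σf(m − x̄)² = Σfm² − (Σfm)²/n = 185193.75 − 5017.5²/143 = 9142.6573
Population variance = 9142.6573 / 143 = 63.9347
Standard deviation = √63.9347 = 7.9959

8.00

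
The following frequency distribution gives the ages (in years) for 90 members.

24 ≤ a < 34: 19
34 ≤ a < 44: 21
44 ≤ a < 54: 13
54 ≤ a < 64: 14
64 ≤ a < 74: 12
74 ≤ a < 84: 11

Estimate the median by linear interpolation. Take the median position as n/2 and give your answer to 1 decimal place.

Cumulative frequencies: 19, 40, 53, 67, 79, 90
n = 90; position = n/2 = 45.
This falls in the class 44 ≤ a < 54: L = 44, F = 40, f = 13, h = 10.
Median ≈ 44 + ((45 − 40) / 13) × 10 = 47.8462

47.8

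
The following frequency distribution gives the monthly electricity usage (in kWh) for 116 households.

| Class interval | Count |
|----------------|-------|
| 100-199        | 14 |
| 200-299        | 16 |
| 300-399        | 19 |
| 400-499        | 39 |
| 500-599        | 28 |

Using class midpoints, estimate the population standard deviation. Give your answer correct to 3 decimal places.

Midpoints: 149.5, 249.5, 349.5, 449.5, 549.5
n = 116, Σfm = 45642, mean = 393.4655
Σfm² = 19964329
Σf(m − x̄)² = Σfm² − (Σfm)²/n = 19964329 − 45642²/116 = 2005775.8621
Population variance = 2005775.8621 / 116 = 17291.1712
Standard deviation = √17291.1712 = 131.4959

131.496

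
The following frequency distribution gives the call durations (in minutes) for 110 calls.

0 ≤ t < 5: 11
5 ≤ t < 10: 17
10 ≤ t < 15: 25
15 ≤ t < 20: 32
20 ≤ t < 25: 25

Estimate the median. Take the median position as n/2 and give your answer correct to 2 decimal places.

15.31

Cumulative frequencies: 11, 28, 53, 85, 110
n = 110; position = n/2 = 55.
This falls in the class 15 ≤ t < 20: L = 15, F = 53, f = 32, h = 5.
Median ≈ 15 + ((55 − 53) / 32) × 5 = 15.3125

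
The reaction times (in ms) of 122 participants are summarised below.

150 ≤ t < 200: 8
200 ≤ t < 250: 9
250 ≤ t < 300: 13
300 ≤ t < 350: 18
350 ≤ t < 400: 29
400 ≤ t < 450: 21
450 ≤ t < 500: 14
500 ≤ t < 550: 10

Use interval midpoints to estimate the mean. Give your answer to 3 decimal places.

Midpoints: 175, 225, 275, 325, 375, 425, 475, 525
Σfm = 8×175 + 9×225 + 13×275 + 18×325 + 29×375 + 21×425 + 14×475 + 10×525 = 44550
n = Σf = 122
Mean = 44550 / 122 = 365.1639

365.164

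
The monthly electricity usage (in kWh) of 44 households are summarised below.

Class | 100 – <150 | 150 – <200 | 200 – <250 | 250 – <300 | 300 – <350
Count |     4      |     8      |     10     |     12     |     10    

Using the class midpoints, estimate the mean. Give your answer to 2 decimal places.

Midpoints: 125, 175, 225, 275, 325
Σfm = 4×125 + 8×175 + 10×225 + 12×275 + 10×325 = 10700
n = Σf = 44
Mean = 10700 / 44 = 243.1818

243.18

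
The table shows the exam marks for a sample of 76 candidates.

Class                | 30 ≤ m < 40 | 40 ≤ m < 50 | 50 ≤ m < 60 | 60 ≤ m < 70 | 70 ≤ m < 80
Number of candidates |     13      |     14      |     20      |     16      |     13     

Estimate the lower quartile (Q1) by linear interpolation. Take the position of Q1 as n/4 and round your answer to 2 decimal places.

44.29

Cumulative frequencies: 13, 27, 47, 63, 76
n = 76; position = n/4 = 19.
This falls in the class 40 ≤ m < 50: L = 40, F = 13, f = 14, h = 10.
Lower quartile ≈ 40 + ((19 − 13) / 14) × 10 = 44.2857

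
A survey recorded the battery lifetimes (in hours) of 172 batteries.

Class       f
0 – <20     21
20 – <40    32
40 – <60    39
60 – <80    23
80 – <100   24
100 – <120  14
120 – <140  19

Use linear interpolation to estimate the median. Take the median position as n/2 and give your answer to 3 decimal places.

Cumulative frequencies: 21, 53, 92, 115, 139, 153, 172
n = 172; position = n/2 = 86.
This falls in the class 40 – <60: L = 40, F = 53, f = 39, h = 20.
Median ≈ 40 + ((86 − 53) / 39) × 20 = 56.9231

56.923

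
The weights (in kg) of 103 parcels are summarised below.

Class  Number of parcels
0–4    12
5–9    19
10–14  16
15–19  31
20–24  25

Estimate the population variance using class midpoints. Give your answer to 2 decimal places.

Midpoints: 2, 7, 12, 17, 22
n = 103, Σfm = 1426, mean = 13.8447
Σfm² = 24342
Σf(m − x̄)² = Σfm² − (Σfm)²/n = 24342 − 1426²/103 = 4599.5146
Population variance = 4599.5146 / 103 = 44.6555

44.66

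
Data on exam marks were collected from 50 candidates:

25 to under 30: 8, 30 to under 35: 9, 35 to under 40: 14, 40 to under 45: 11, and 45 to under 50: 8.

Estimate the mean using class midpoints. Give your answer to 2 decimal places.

Midpoints: 27.5, 32.5, 37.5, 42.5, 47.5
Σfm = 8×27.5 + 9×32.5 + 14×37.5 + 11×42.5 + 8×47.5 = 1885
n = Σf = 50
Mean = 1885 / 50 = 37.7000

37.70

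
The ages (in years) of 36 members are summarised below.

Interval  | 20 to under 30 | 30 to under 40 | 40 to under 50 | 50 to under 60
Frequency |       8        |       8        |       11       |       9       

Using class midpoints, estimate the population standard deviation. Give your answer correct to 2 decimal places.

Midpoints: 25, 35, 45, 55
n = 36, Σfm = 1470, mean = 40.8333
Σfm² = 64300
Σf(m − x̄)² = Σfm² − (Σfm)²/n = 64300 − 1470²/36 = 4275.0000
Population variance = 4275.0000 / 36 = 118.7500
Standard deviation = √118.7500 = 10.8972

10.90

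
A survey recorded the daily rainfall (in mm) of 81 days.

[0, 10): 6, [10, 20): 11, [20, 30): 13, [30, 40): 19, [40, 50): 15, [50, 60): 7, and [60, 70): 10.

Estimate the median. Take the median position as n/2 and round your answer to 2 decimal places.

Cumulative frequencies: 6, 17, 30, 49, 64, 71, 81
n = 81; position = n/2 = 40.5.
This falls in the class [30, 40): L = 30, F = 30, f = 19, h = 10.
Median ≈ 30 + ((40.5 − 30) / 19) × 10 = 35.5263

35.53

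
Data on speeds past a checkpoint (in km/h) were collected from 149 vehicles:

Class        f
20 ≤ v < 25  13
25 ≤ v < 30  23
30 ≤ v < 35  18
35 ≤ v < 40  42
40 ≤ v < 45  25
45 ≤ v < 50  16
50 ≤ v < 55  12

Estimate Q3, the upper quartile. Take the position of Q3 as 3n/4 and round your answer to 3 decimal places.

43.150

Cumulative frequencies: 13, 36, 54, 96, 121, 137, 149
n = 149; position = 3n/4 = 111.75.
This falls in the class 40 ≤ v < 45: L = 40, F = 96, f = 25, h = 5.
Upper quartile ≈ 40 + ((111.75 − 96) / 25) × 5 = 43.1500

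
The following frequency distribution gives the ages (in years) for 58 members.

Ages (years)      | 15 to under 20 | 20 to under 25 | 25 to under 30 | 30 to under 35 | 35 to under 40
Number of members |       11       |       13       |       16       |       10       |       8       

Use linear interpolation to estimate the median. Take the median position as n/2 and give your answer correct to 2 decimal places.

26.56

Cumulative frequencies: 11, 24, 40, 50, 58
n = 58; position = n/2 = 29.
This falls in the class 25 to under 30: L = 25, F = 24, f = 16, h = 5.
Median ≈ 25 + ((29 − 24) / 16) × 5 = 26.5625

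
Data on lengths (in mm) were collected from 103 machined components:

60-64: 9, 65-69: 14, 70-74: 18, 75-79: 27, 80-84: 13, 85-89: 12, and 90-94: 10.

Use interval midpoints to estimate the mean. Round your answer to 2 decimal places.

76.71

Midpoints: 62, 67, 72, 77, 82, 87, 92
Σfm = 9×62 + 14×67 + 18×72 + 27×77 + 13×82 + 12×87 + 10×92 = 7901
n = Σf = 103
Mean = 7901 / 103 = 76.7087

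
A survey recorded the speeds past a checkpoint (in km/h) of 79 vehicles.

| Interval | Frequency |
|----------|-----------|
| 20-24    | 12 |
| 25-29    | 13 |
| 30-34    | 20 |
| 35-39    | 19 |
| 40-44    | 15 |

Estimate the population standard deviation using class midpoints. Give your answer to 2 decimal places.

6.61

Midpoints: 22, 27, 32, 37, 42
n = 79, Σfm = 2588, mean = 32.7595
Σfm² = 88236
Σf(m − x̄)² = Σfm² − (Σfm)²/n = 88236 − 2588²/79 = 3454.4304
Population variance = 3454.4304 / 79 = 43.7270
Standard deviation = √43.7270 = 6.6126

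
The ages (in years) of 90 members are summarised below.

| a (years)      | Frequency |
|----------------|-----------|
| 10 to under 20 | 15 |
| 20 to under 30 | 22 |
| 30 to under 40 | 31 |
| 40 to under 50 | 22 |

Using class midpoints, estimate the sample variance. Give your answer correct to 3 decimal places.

105.618

Midpoints: 15, 25, 35, 45
n = 90, Σfm = 2850, mean = 31.6667
Σfm² = 99650
Σf(m − x̄)² = Σfm² − (Σfm)²/n = 99650 − 2850²/90 = 9400.0000
Sample variance = 9400.0000 / 89 = 105.6180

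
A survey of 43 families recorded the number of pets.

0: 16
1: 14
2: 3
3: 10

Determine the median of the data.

Cumulative frequencies: 16, 30, 33, 43
n = 43, so the median is the value in position (n+1)/2 = 22.
Position 22 falls at value 1.

1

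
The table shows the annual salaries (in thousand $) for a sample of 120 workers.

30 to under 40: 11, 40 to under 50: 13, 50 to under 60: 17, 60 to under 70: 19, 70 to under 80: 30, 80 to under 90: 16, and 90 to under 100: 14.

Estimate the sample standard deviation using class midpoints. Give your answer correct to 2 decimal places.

17.90

Midpoints: 35, 45, 55, 65, 75, 85, 95
n = 120, Σfm = 8080, mean = 67.3333
Σfm² = 582200
Σf(m − x̄)² = Σfm² − (Σfm)²/n = 582200 − 8080²/120 = 38146.6667
Sample variance = 38146.6667 / 119 = 320.5602
Standard deviation = √320.5602 = 17.9042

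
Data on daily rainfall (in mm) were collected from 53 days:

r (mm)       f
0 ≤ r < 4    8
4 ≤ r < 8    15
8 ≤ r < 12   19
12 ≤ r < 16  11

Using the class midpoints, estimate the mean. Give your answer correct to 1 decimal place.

8.5

Midpoints: 2, 6, 10, 14
Σfm = 8×2 + 15×6 + 19×10 + 11×14 = 450
n = Σf = 53
Mean = 450 / 53 = 8.4906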